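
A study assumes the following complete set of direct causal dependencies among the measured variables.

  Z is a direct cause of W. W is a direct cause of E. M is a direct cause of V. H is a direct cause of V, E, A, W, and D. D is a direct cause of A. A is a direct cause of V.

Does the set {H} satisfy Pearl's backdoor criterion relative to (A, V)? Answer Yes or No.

Backdoor paths from A to V (paths whose first edge points into A):
  P1: A <- H -> V
  P2: A <- D <- H -> V
Condition 1 (no descendant of A in the set): holds — descendants of A are {V}; none are in {H}.
Condition 2 (every backdoor path blocked by {H}):
  P1: blocked at fork node H ∈ conditioning set.
  P2: blocked at fork node H ∈ conditioning set.
{H} satisfies the backdoor criterion.

Yes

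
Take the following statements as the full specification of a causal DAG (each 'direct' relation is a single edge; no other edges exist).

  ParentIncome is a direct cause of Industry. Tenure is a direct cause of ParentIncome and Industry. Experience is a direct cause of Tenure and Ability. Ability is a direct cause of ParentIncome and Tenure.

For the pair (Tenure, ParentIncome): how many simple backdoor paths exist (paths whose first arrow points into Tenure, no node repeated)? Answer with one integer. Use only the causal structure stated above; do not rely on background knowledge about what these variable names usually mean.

2

A backdoor path from Tenure to ParentIncome is any simple undirected path whose first edge points into Tenure (i.e. leaves Tenure via a parent).
Parents of Tenure: {Ability, Experience}.
Enumerating:
  P1: Tenure <- Experience -> Ability -> ParentIncome
  P2: Tenure <- Ability -> ParentIncome
That exhausts the simple backdoor paths. Count: 2.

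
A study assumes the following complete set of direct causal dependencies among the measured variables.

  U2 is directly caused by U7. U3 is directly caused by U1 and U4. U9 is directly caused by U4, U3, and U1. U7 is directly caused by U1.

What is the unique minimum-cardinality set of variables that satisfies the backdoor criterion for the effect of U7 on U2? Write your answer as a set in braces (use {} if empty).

{}

Variables eligible for adjustment (non-descendants of U7, excluding U7 and U2): {U1, U3, U4, U9}.
Backdoor paths from U7 to U2:
  (none)
With no backdoor paths the empty set already satisfies the criterion, and it is trivially minimal.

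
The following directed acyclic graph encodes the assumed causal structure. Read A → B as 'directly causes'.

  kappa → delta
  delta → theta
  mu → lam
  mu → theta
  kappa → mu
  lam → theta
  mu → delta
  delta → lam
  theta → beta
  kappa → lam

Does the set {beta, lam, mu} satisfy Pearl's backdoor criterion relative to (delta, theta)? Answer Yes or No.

Backdoor paths from delta to theta (paths whose first edge points into delta):
  P1: delta <- kappa -> mu -> lam -> theta
  P2: delta <- kappa -> mu -> theta
  P3: delta <- kappa -> lam <- mu -> theta
  P4: delta <- kappa -> lam -> theta
  P5: delta <- mu <- kappa -> lam -> theta
  P6: delta <- mu -> lam -> theta
  P7: delta <- mu -> theta
Condition 1 (no descendant of delta in the set): FAILS — beta and lam are descendants of delta.
Condition 2 (every backdoor path blocked by {beta, lam, mu}):
  P1: blocked at chain node mu ∈ conditioning set.
  P2: blocked at chain node mu ∈ conditioning set.
  P3: blocked at fork node mu ∈ conditioning set.
  P4: blocked at chain node lam ∈ conditioning set.
  P5: blocked at chain node mu ∈ conditioning set.
  P6: blocked at fork node mu ∈ conditioning set.
  P7: blocked at fork node mu ∈ conditioning set.
{beta, lam, mu} does not satisfy the backdoor criterion.

No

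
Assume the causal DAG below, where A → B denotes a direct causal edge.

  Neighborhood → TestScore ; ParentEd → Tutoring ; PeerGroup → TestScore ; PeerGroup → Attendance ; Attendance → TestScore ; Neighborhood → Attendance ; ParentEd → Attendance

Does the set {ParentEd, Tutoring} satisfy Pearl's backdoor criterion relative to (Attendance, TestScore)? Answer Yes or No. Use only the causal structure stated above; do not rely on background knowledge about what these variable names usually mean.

No

Backdoor paths from Attendance to TestScore (paths whose first edge points into Attendance):
  P1: Attendance <- Neighborhood -> TestScore
  P2: Attendance <- PeerGroup -> TestScore
Condition 1 (no descendant of Attendance in the set): holds — descendants of Attendance are {TestScore}; none are in {ParentEd, Tutoring}.
Condition 2 (every backdoor path blocked by {ParentEd, Tutoring}):
  P1: open — no interior node is in the conditioning set.
  P2: open — no interior node is in the conditioning set.
{ParentEd, Tutoring} does not satisfy the backdoor criterion.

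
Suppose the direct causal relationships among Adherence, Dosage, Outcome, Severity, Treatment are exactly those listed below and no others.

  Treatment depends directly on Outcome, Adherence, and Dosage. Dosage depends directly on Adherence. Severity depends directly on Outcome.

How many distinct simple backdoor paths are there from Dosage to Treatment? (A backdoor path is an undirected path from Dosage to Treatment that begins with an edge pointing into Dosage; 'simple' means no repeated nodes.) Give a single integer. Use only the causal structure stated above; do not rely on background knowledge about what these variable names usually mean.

1

A backdoor path from Dosage to Treatment is any simple undirected path whose first edge points into Dosage (i.e. leaves Dosage via a parent).
Parents of Dosage: {Adherence}.
Enumerating:
  P1: Dosage <- Adherence -> Treatment
That exhausts the simple backdoor paths. Count: 1.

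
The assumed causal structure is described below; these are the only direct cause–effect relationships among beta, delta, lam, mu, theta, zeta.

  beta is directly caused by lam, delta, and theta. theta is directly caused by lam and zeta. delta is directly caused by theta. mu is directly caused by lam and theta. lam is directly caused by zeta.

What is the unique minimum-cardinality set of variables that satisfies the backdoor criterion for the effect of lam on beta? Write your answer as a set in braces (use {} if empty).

{zeta}

Variables eligible for adjustment (non-descendants of lam, excluding lam and beta): {zeta}.
Backdoor paths from lam to beta:
  P1: lam <- zeta -> theta -> delta -> beta
  P2: lam <- zeta -> theta -> beta
The empty set is not sufficient: P1 (lam <- zeta -> theta -> delta -> beta) has no collider blocking it and no conditioned non-collider, so it is open.
Try {zeta}:
  P1: blocked at fork node zeta ∈ conditioning set.
  P2: blocked at fork node zeta ∈ conditioning set.
{zeta} contains no descendant of lam and blocks every backdoor path.
{zeta} is the unique smallest valid adjustment set.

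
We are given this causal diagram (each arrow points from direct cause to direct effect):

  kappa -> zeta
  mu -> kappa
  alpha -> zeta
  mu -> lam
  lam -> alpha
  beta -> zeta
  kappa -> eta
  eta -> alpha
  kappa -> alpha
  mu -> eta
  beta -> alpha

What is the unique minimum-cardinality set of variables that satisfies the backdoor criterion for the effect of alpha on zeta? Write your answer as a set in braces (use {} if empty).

Variables eligible for adjustment (non-descendants of alpha, excluding alpha and zeta): {beta, eta, kappa, lam, mu}.
Backdoor paths from alpha to zeta:
  P1: alpha <- lam <- mu -> kappa -> zeta
  P2: alpha <- lam <- mu -> eta <- kappa -> zeta
  P3: alpha <- kappa -> zeta
  P4: alpha <- beta -> zeta
  P5: alpha <- eta <- mu -> kappa -> zeta
  P6: alpha <- eta <- kappa -> zeta
The empty set is not sufficient: P1 (alpha <- lam <- mu -> kappa -> zeta) has no collider blocking it and no conditioned non-collider, so it is open.
Try {beta, kappa}:
  P1: blocked at chain node kappa ∈ conditioning set.
  P2: blocked at collider eta (neither it nor any descendant is in the conditioning set).
  P3: blocked at fork node kappa ∈ conditioning set.
  P4: blocked at fork node beta ∈ conditioning set.
  P5: blocked at chain node kappa ∈ conditioning set.
  P6: blocked at fork node kappa ∈ conditioning set.
{beta, kappa} contains no descendant of alpha and blocks every backdoor path.
Every element of {beta, kappa} is needed (dropping beta leaves P4 open; dropping kappa leaves P1 open), so no proper subset is valid.
Among all size-2 subsets of the eligible variables, only {beta, kappa} blocks every backdoor path, so it is the unique smallest valid adjustment set.

{beta, kappa}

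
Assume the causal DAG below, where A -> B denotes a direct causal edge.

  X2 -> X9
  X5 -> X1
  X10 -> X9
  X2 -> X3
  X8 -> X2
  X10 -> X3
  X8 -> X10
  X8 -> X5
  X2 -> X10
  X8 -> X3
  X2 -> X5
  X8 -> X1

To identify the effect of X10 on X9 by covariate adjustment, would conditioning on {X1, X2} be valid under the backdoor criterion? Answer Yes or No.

Backdoor paths from X10 to X9 (paths whose first edge points into X10):
  P1: X10 <- X8 -> X2 -> X9
  P2: X10 <- X8 -> X5 <- X2 -> X9
  P3: X10 <- X8 -> X1 <- X5 <- X2 -> X9
  P4: X10 <- X8 -> X3 <- X2 -> X9
  P5: X10 <- X2 -> X9
Condition 1 (no descendant of X10 in the set): holds — descendants of X10 are {X3, X9}; none are in {X1, X2}.
Condition 2 (every backdoor path blocked by {X1, X2}):
  P1: blocked at chain node X2 ∈ conditioning set.
  P2: blocked at fork node X2 ∈ conditioning set.
  P3: blocked at fork node X2 ∈ conditioning set.
  P4: blocked at collider X3 (neither it nor any descendant is in the conditioning set).
  P5: blocked at fork node X2 ∈ conditioning set.
{X1, X2} satisfies the backdoor criterion.

Yes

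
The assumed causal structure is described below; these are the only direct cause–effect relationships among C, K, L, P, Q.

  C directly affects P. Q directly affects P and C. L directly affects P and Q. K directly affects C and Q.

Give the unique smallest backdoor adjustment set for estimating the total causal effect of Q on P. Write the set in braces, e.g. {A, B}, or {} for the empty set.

{K, L}

Variables eligible for adjustment (non-descendants of Q, excluding Q and P): {K, L}.
Backdoor paths from Q to P:
  P1: Q <- K -> C -> P
  P2: Q <- L -> P
The empty set is not sufficient: P1 (Q <- K -> C -> P) has no collider blocking it and no conditioned non-collider, so it is open.
Try {K, L}:
  P1: blocked at fork node K ∈ conditioning set.
  P2: blocked at fork node L ∈ conditioning set.
{K, L} contains no descendant of Q and blocks every backdoor path.
Every element of {K, L} is needed (dropping K leaves P1 open; dropping L leaves P2 open), so no proper subset is valid.
Among all size-2 subsets of the eligible variables, only {K, L} blocks every backdoor path, so it is the unique smallest valid adjustment set.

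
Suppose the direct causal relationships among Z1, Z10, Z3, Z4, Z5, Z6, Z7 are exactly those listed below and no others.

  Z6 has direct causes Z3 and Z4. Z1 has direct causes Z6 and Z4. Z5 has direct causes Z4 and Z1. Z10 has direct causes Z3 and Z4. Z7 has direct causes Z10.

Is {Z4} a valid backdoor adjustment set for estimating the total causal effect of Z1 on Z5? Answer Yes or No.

Backdoor paths from Z1 to Z5 (paths whose first edge points into Z1):
  P1: Z1 <- Z4 -> Z5
  P2: Z1 <- Z6 <- Z4 -> Z5
  P3: Z1 <- Z6 <- Z3 -> Z10 <- Z4 -> Z5
Condition 1 (no descendant of Z1 in the set): holds — descendants of Z1 are {Z5}; none are in {Z4}.
Condition 2 (every backdoor path blocked by {Z4}):
  P1: blocked at fork node Z4 ∈ conditioning set.
  P2: blocked at fork node Z4 ∈ conditioning set.
  P3: blocked at collider Z10 (neither it nor any descendant is in the conditioning set).
{Z4} satisfies the backdoor criterion.

Yes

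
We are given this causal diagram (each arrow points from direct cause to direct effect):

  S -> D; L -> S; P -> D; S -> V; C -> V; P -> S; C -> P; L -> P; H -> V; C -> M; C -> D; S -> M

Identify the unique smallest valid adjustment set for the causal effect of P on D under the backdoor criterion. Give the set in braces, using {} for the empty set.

Variables eligible for adjustment (non-descendants of P, excluding P and D): {C, H, L}.
Backdoor paths from P to D:
  P1: P <- C -> M <- S -> D
  P2: P <- C -> D
  P3: P <- C -> V <- S -> D
  P4: P <- L -> S -> M <- C -> D
  P5: P <- L -> S -> D
  P6: P <- L -> S -> V <- C -> D
The empty set is not sufficient: P2 (P <- C -> D) has no collider blocking it and no conditioned non-collider, so it is open.
Try {C, L}:
  P1: blocked at fork node C ∈ conditioning set.
  P2: blocked at fork node C ∈ conditioning set.
  P3: blocked at fork node C ∈ conditioning set.
  P4: blocked at fork node L ∈ conditioning set.
  P5: blocked at fork node L ∈ conditioning set.
  P6: blocked at fork node L ∈ conditioning set.
{C, L} contains no descendant of P and blocks every backdoor path.
Every element of {C, L} is needed (dropping C leaves P2 open; dropping L leaves P5 open), so no proper subset is valid.
Among all size-2 subsets of the eligible variables, only {C, L} blocks every backdoor path, so it is the unique smallest valid adjustment set.

{C, L}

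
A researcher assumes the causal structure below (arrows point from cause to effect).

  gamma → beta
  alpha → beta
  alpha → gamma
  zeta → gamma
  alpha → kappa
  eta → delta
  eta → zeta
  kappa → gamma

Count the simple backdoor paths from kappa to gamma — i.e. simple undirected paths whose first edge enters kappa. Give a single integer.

A backdoor path from kappa to gamma is any simple undirected path whose first edge points into kappa (i.e. leaves kappa via a parent).
Parents of kappa: {alpha}.
Enumerating:
  P1: kappa <- alpha -> gamma
  P2: kappa <- alpha -> beta <- gamma
That exhausts the simple backdoor paths. Count: 2.

2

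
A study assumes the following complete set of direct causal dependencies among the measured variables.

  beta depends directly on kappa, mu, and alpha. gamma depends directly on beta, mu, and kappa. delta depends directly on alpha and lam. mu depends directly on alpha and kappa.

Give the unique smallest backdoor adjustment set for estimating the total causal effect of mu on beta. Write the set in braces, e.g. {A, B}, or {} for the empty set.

{alpha, kappa}

Variables eligible for adjustment (non-descendants of mu, excluding mu and beta): {alpha, delta, kappa, lam}.
Backdoor paths from mu to beta:
  P1: mu <- kappa -> beta
  P2: mu <- kappa -> gamma <- beta
  P3: mu <- alpha -> beta
The empty set is not sufficient: P1 (mu <- kappa -> beta) has no collider blocking it and no conditioned non-collider, so it is open.
Try {alpha, kappa}:
  P1: blocked at fork node kappa ∈ conditioning set.
  P2: blocked at fork node kappa ∈ conditioning set.
  P3: blocked at fork node alpha ∈ conditioning set.
{alpha, kappa} contains no descendant of mu and blocks every backdoor path.
Every element of {alpha, kappa} is needed (dropping alpha leaves P3 open; dropping kappa leaves P1 open), so no proper subset is valid.
Among all size-2 subsets of the eligible variables, only {alpha, kappa} blocks every backdoor path, so it is the unique smallest valid adjustment set.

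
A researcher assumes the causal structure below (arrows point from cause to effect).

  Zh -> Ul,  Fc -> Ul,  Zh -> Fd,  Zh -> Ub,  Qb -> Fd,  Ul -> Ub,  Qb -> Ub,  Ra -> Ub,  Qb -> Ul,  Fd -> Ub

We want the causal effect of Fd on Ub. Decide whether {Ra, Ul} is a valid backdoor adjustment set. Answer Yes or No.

Backdoor paths from Fd to Ub (paths whose first edge points into Fd):
  P1: Fd <- Zh -> Ul <- Qb -> Ub
  P2: Fd <- Zh -> Ul -> Ub
  P3: Fd <- Zh -> Ub
  P4: Fd <- Qb -> Ul <- Zh -> Ub
  P5: Fd <- Qb -> Ul -> Ub
  P6: Fd <- Qb -> Ub
Condition 1 (no descendant of Fd in the set): holds — descendants of Fd are {Ub}; none are in {Ra, Ul}.
Condition 2 (every backdoor path blocked by {Ra, Ul}):
  P1: open — collider(s) Ul are conditioned on (or have a conditioned descendant) and no non-collider on the path is in the set.
  P2: blocked at chain node Ul ∈ conditioning set.
  P3: open — no interior node is in the conditioning set.
  P4: open — collider(s) Ul are conditioned on (or have a conditioned descendant) and no non-collider on the path is in the set.
  P5: blocked at chain node Ul ∈ conditioning set.
  P6: open — no interior node is in the conditioning set.
{Ra, Ul} does not satisfy the backdoor criterion.

No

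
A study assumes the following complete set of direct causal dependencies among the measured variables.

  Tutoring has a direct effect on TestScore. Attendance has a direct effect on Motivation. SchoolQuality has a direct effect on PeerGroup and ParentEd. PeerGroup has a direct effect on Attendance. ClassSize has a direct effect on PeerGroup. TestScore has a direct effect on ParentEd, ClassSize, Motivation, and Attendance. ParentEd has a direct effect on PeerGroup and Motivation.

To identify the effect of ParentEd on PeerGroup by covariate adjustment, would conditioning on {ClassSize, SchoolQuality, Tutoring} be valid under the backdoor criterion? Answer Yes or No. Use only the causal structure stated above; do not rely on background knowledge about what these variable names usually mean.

Backdoor paths from ParentEd to PeerGroup (paths whose first edge points into ParentEd):
  P1: ParentEd <- SchoolQuality -> PeerGroup
  P2: ParentEd <- TestScore -> ClassSize -> PeerGroup
  P3: ParentEd <- TestScore -> Attendance <- PeerGroup
  P4: ParentEd <- TestScore -> Motivation <- Attendance <- PeerGroup
Condition 1 (no descendant of ParentEd in the set): holds — descendants of ParentEd are {Attendance, Motivation, PeerGroup}; none are in {ClassSize, SchoolQuality, Tutoring}.
Condition 2 (every backdoor path blocked by {ClassSize, SchoolQuality, Tutoring}):
  P1: blocked at fork node SchoolQuality ∈ conditioning set.
  P2: blocked at chain node ClassSize ∈ conditioning set.
  P3: blocked at collider Attendance (neither it nor any descendant is in the conditioning set).
  P4: blocked at collider Motivation (neither it nor any descendant is in the conditioning set).
{ClassSize, SchoolQuality, Tutoring} satisfies the backdoor criterion.

Yes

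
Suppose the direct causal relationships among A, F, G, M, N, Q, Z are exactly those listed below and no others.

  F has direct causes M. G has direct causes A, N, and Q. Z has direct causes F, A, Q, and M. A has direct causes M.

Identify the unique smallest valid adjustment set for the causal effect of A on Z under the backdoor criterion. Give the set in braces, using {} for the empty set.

{M}

Variables eligible for adjustment (non-descendants of A, excluding A and Z): {F, M, N, Q}.
Backdoor paths from A to Z:
  P1: A <- M -> F -> Z
  P2: A <- M -> Z
The empty set is not sufficient: P1 (A <- M -> F -> Z) has no collider blocking it and no conditioned non-collider, so it is open.
Try {M}:
  P1: blocked at fork node M ∈ conditioning set.
  P2: blocked at fork node M ∈ conditioning set.
{M} contains no descendant of A and blocks every backdoor path.
No other singleton works — e.g. {Q} leaves P1 open — so {M} is the unique smallest valid adjustment set.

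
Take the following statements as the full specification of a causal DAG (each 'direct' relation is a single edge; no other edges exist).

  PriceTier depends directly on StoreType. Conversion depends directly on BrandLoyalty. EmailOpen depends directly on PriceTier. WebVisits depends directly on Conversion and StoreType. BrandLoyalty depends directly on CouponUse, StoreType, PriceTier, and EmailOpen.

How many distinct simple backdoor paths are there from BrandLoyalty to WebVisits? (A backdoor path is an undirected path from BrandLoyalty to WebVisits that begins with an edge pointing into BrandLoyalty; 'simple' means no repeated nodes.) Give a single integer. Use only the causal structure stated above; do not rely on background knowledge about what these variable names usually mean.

3

A backdoor path from BrandLoyalty to WebVisits is any simple undirected path whose first edge points into BrandLoyalty (i.e. leaves BrandLoyalty via a parent).
Parents of BrandLoyalty: {CouponUse, EmailOpen, PriceTier, StoreType}.
Enumerating:
  P1: BrandLoyalty <- StoreType -> WebVisits
  P2: BrandLoyalty <- PriceTier <- StoreType -> WebVisits
  P3: BrandLoyalty <- EmailOpen <- PriceTier <- StoreType -> WebVisits
That exhausts the simple backdoor paths. Count: 3.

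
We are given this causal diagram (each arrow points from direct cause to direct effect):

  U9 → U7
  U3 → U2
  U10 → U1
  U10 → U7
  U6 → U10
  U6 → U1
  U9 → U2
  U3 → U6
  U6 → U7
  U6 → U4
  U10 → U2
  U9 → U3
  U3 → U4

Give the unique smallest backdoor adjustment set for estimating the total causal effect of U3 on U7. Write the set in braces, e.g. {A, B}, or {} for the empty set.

Variables eligible for adjustment (non-descendants of U3, excluding U3 and U7): {U9}.
Backdoor paths from U3 to U7:
  P1: U3 <- U9 -> U2 <- U10 <- U6 -> U7
  P2: U3 <- U9 -> U2 <- U10 -> U1 <- U6 -> U7
  P3: U3 <- U9 -> U2 <- U10 -> U7
  P4: U3 <- U9 -> U7
The empty set is not sufficient: P4 (U3 <- U9 -> U7) has no collider blocking it and no conditioned non-collider, so it is open.
Try {U9}:
  P1: blocked at fork node U9 ∈ conditioning set.
  P2: blocked at fork node U9 ∈ conditioning set.
  P3: blocked at fork node U9 ∈ conditioning set.
  P4: blocked at fork node U9 ∈ conditioning set.
{U9} contains no descendant of U3 and blocks every backdoor path.
{U9} is the unique smallest valid adjustment set.

{U9}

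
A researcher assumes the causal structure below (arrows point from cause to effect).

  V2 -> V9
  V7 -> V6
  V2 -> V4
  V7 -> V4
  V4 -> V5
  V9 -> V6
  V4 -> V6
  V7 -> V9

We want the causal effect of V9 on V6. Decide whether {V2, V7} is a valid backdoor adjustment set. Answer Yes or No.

Yes

Backdoor paths from V9 to V6 (paths whose first edge points into V9):
  P1: V9 <- V2 -> V4 <- V7 -> V6
  P2: V9 <- V2 -> V4 -> V6
  P3: V9 <- V7 -> V4 -> V6
  P4: V9 <- V7 -> V6
Condition 1 (no descendant of V9 in the set): holds — descendants of V9 are {V6}; none are in {V2, V7}.
Condition 2 (every backdoor path blocked by {V2, V7}):
  P1: blocked at fork node V2 ∈ conditioning set.
  P2: blocked at fork node V2 ∈ conditioning set.
  P3: blocked at fork node V7 ∈ conditioning set.
  P4: blocked at fork node V7 ∈ conditioning set.
{V2, V7} satisfies the backdoor criterion.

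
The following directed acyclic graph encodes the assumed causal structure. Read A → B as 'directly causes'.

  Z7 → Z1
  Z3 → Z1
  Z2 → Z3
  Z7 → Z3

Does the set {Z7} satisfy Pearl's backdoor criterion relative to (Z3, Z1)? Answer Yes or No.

Yes

Backdoor paths from Z3 to Z1 (paths whose first edge points into Z3):
  P1: Z3 <- Z7 -> Z1
Condition 1 (no descendant of Z3 in the set): holds — descendants of Z3 are {Z1}; none are in {Z7}.
Condition 2 (every backdoor path blocked by {Z7}):
  P1: blocked at fork node Z7 ∈ conditioning set.
{Z7} satisfies the backdoor criterion.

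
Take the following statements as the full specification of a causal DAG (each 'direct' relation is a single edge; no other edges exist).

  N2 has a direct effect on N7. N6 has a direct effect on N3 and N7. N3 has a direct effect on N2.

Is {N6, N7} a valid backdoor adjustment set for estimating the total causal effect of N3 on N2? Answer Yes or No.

Backdoor paths from N3 to N2 (paths whose first edge points into N3):
  P1: N3 <- N6 -> N7 <- N2
Condition 1 (no descendant of N3 in the set): FAILS — N7 is a descendant of N3.
Condition 2 (every backdoor path blocked by {N6, N7}):
  P1: blocked at fork node N6 ∈ conditioning set.
{N6, N7} does not satisfy the backdoor criterion.

No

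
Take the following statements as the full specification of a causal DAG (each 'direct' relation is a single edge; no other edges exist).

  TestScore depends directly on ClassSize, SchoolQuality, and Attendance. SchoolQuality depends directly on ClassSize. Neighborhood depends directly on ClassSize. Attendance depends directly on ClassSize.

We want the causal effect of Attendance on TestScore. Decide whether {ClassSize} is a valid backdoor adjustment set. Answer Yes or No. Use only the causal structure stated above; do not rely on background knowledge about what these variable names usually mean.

Yes

Backdoor paths from Attendance to TestScore (paths whose first edge points into Attendance):
  P1: Attendance <- ClassSize -> SchoolQuality -> TestScore
  P2: Attendance <- ClassSize -> TestScore
Condition 1 (no descendant of Attendance in the set): holds — descendants of Attendance are {TestScore}; none are in {ClassSize}.
Condition 2 (every backdoor path blocked by {ClassSize}):
  P1: blocked at fork node ClassSize ∈ conditioning set.
  P2: blocked at fork node ClassSize ∈ conditioning set.
{ClassSize} satisfies the backdoor criterion.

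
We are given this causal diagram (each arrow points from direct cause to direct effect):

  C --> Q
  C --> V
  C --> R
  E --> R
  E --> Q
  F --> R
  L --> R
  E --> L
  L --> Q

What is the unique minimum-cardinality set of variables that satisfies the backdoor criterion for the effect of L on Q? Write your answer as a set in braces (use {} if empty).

Variables eligible for adjustment (non-descendants of L, excluding L and Q): {C, E, F, V}.
Backdoor paths from L to Q:
  P1: L <- E -> R <- C -> Q
  P2: L <- E -> Q
The empty set is not sufficient: P2 (L <- E -> Q) has no collider blocking it and no conditioned non-collider, so it is open.
Try {E}:
  P1: blocked at fork node E ∈ conditioning set.
  P2: blocked at fork node E ∈ conditioning set.
{E} contains no descendant of L and blocks every backdoor path.
No other singleton works — e.g. {C} leaves P2 open — so {E} is the unique smallest valid adjustment set.

{E}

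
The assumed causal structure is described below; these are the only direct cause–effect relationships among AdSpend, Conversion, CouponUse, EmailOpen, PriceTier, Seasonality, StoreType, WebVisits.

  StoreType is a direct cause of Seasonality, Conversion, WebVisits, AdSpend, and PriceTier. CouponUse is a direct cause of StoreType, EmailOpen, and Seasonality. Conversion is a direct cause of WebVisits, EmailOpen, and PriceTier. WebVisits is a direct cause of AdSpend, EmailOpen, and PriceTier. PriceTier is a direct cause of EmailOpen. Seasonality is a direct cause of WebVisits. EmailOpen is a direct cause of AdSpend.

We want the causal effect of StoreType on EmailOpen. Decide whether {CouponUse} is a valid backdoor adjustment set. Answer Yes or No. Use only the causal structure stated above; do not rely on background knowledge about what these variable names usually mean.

Yes

Backdoor paths from StoreType to EmailOpen (paths whose first edge points into StoreType):
  P1: StoreType <- CouponUse -> Seasonality -> WebVisits <- Conversion -> PriceTier -> EmailOpen
  P2: StoreType <- CouponUse -> Seasonality -> WebVisits <- Conversion -> EmailOpen
  P3: StoreType <- CouponUse -> Seasonality -> WebVisits -> PriceTier <- Conversion -> EmailOpen
  P4: StoreType <- CouponUse -> Seasonality -> WebVisits -> PriceTier -> EmailOpen
  P5: StoreType <- CouponUse -> Seasonality -> WebVisits -> EmailOpen
  P6: StoreType <- CouponUse -> Seasonality -> WebVisits -> AdSpend <- EmailOpen
  P7: StoreType <- CouponUse -> EmailOpen
Condition 1 (no descendant of StoreType in the set): holds — descendants of StoreType are {AdSpend, Conversion, EmailOpen, PriceTier, Seasonality, WebVisits}; none are in {CouponUse}.
Condition 2 (every backdoor path blocked by {CouponUse}):
  P1: blocked at fork node CouponUse ∈ conditioning set.
  P2: blocked at fork node CouponUse ∈ conditioning set.
  P3: blocked at fork node CouponUse ∈ conditioning set.
  P4: blocked at fork node CouponUse ∈ conditioning set.
  P5: blocked at fork node CouponUse ∈ conditioning set.
  P6: blocked at fork node CouponUse ∈ conditioning set.
  P7: blocked at fork node CouponUse ∈ conditioning set.
{CouponUse} satisfies the backdoor criterion.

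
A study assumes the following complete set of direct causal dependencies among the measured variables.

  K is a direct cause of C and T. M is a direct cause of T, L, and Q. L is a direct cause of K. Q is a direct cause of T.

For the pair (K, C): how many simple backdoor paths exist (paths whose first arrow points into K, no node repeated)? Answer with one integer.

0

A backdoor path from K to C is any simple undirected path whose first edge points into K (i.e. leaves K via a parent).
Parents of K: {L}.
No simple path from any parent of K reaches C without revisiting K, so there are no backdoor paths.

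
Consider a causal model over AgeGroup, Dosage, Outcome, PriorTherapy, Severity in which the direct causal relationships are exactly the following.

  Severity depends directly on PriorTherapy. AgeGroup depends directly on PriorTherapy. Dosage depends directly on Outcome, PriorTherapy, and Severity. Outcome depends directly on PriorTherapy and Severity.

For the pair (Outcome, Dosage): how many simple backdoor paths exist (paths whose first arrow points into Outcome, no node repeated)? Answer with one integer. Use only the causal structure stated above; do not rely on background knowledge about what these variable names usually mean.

A backdoor path from Outcome to Dosage is any simple undirected path whose first edge points into Outcome (i.e. leaves Outcome via a parent).
Parents of Outcome: {PriorTherapy, Severity}.
Enumerating:
  P1: Outcome <- PriorTherapy -> Severity -> Dosage
  P2: Outcome <- PriorTherapy -> Dosage
  P3: Outcome <- Severity <- PriorTherapy -> Dosage
  P4: Outcome <- Severity -> Dosage
That exhausts the simple backdoor paths. Count: 4.

4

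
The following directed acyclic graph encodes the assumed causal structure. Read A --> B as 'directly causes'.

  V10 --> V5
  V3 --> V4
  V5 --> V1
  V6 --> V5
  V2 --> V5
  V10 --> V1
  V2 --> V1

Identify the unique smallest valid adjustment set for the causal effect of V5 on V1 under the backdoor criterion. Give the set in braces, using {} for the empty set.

{V10, V2}

Variables eligible for adjustment (non-descendants of V5, excluding V5 and V1): {V10, V2, V3, V4, V6}.
Backdoor paths from V5 to V1:
  P1: V5 <- V10 -> V1
  P2: V5 <- V2 -> V1
The empty set is not sufficient: P1 (V5 <- V10 -> V1) has no collider blocking it and no conditioned non-collider, so it is open.
Try {V10, V2}:
  P1: blocked at fork node V10 ∈ conditioning set.
  P2: blocked at fork node V2 ∈ conditioning set.
{V10, V2} contains no descendant of V5 and blocks every backdoor path.
Every element of {V10, V2} is needed (dropping V10 leaves P1 open; dropping V2 leaves P2 open), so no proper subset is valid.
Among all size-2 subsets of the eligible variables, only {V10, V2} blocks every backdoor path, so it is the unique smallest valid adjustment set.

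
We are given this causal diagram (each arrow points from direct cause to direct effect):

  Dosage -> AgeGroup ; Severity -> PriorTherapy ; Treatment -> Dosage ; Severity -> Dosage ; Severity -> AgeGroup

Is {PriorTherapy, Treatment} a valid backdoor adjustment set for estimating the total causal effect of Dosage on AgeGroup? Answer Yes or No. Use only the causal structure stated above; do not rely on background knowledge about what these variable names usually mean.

No

Backdoor paths from Dosage to AgeGroup (paths whose first edge points into Dosage):
  P1: Dosage <- Severity -> AgeGroup
Condition 1 (no descendant of Dosage in the set): holds — descendants of Dosage are {AgeGroup}; none are in {PriorTherapy, Treatment}.
Condition 2 (every backdoor path blocked by {PriorTherapy, Treatment}):
  P1: open — no interior node is in the conditioning set.
{PriorTherapy, Treatment} does not satisfy the backdoor criterion.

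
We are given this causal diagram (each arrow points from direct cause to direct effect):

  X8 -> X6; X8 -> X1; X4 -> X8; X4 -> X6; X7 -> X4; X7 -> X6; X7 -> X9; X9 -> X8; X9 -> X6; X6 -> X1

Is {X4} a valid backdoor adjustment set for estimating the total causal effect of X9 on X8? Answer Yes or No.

Backdoor paths from X9 to X8 (paths whose first edge points into X9):
  P1: X9 <- X7 -> X4 -> X8
  P2: X9 <- X7 -> X4 -> X6 <- X8
  P3: X9 <- X7 -> X4 -> X6 -> X1 <- X8
  P4: X9 <- X7 -> X6 <- X4 -> X8
  P5: X9 <- X7 -> X6 <- X8
  P6: X9 <- X7 -> X6 -> X1 <- X8
Condition 1 (no descendant of X9 in the set): holds — descendants of X9 are {X1, X6, X8}; none are in {X4}.
Condition 2 (every backdoor path blocked by {X4}):
  P1: blocked at chain node X4 ∈ conditioning set.
  P2: blocked at chain node X4 ∈ conditioning set.
  P3: blocked at chain node X4 ∈ conditioning set.
  P4: blocked at collider X6 (neither it nor any descendant is in the conditioning set).
  P5: blocked at collider X6 (neither it nor any descendant is in the conditioning set).
  P6: blocked at collider X1 (neither it nor any descendant is in the conditioning set).
{X4} satisfies the backdoor criterion.

Yes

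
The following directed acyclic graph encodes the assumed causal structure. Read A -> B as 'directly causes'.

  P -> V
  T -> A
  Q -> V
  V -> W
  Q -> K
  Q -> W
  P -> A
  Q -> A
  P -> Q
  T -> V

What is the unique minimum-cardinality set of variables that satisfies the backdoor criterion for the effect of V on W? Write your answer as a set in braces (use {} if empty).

{Q}

Variables eligible for adjustment (non-descendants of V, excluding V and W): {A, K, P, Q, T}.
Backdoor paths from V to W:
  P1: V <- P -> Q -> W
  P2: V <- P -> A <- Q -> W
  P3: V <- T -> A <- P -> Q -> W
  P4: V <- T -> A <- Q -> W
  P5: V <- Q -> W
The empty set is not sufficient: P1 (V <- P -> Q -> W) has no collider blocking it and no conditioned non-collider, so it is open.
Try {Q}:
  P1: blocked at chain node Q ∈ conditioning set.
  P2: blocked at collider A (neither it nor any descendant is in the conditioning set).
  P3: blocked at collider A (neither it nor any descendant is in the conditioning set).
  P4: blocked at collider A (neither it nor any descendant is in the conditioning set).
  P5: blocked at fork node Q ∈ conditioning set.
{Q} contains no descendant of V and blocks every backdoor path.
No other singleton works — e.g. {P} leaves P5 open — so {Q} is the unique smallest valid adjustment set.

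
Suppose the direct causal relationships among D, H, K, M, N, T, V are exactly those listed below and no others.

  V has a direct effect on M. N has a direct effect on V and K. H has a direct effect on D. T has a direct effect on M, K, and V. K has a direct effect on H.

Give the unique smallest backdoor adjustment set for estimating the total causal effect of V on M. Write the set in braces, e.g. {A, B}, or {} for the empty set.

{T}

Variables eligible for adjustment (non-descendants of V, excluding V and M): {D, H, K, N, T}.
Backdoor paths from V to M:
  P1: V <- T -> M
  P2: V <- N -> K <- T -> M
The empty set is not sufficient: P1 (V <- T -> M) has no collider blocking it and no conditioned non-collider, so it is open.
Try {T}:
  P1: blocked at fork node T ∈ conditioning set.
  P2: blocked at collider K (neither it nor any descendant is in the conditioning set).
{T} contains no descendant of V and blocks every backdoor path.
No other singleton works — e.g. {N} leaves P1 open — so {T} is the unique smallest valid adjustment set.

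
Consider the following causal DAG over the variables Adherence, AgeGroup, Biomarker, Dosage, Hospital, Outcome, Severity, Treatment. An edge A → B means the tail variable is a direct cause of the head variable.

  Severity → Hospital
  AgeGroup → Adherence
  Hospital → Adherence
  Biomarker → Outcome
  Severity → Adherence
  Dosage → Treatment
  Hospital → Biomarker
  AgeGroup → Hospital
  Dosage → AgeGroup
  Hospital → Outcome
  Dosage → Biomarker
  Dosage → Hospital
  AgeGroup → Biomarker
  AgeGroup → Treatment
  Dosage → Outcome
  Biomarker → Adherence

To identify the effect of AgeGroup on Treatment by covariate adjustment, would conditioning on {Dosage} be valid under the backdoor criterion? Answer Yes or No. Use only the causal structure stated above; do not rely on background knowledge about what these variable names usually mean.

Yes

Backdoor paths from AgeGroup to Treatment (paths whose first edge points into AgeGroup):
  P1: AgeGroup <- Dosage -> Treatment
Condition 1 (no descendant of AgeGroup in the set): holds — descendants of AgeGroup are {Adherence, Biomarker, Hospital, Outcome, Treatment}; none are in {Dosage}.
Condition 2 (every backdoor path blocked by {Dosage}):
  P1: blocked at fork node Dosage ∈ conditioning set.
{Dosage} satisfies the backdoor criterion.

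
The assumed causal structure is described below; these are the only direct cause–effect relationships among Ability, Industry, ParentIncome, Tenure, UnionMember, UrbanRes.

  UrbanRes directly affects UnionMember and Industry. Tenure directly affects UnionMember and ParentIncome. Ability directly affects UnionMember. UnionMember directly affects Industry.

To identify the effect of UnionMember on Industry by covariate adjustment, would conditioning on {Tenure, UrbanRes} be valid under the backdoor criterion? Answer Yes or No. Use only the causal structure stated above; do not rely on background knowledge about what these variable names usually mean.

Yes

Backdoor paths from UnionMember to Industry (paths whose first edge points into UnionMember):
  P1: UnionMember <- UrbanRes -> Industry
Condition 1 (no descendant of UnionMember in the set): holds — descendants of UnionMember are {Industry}; none are in {Tenure, UrbanRes}.
Condition 2 (every backdoor path blocked by {Tenure, UrbanRes}):
  P1: blocked at fork node UrbanRes ∈ conditioning set.
{Tenure, UrbanRes} satisfies the backdoor criterion.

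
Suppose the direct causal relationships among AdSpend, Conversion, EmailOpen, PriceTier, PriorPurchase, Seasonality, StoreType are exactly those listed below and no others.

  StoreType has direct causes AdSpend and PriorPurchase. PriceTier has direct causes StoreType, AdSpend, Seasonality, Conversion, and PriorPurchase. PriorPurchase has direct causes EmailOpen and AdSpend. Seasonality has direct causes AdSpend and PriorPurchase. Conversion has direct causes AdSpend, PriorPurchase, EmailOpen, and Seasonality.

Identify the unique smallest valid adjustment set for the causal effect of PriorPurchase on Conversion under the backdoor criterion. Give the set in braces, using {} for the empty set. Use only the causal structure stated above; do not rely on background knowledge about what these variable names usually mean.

Variables eligible for adjustment (non-descendants of PriorPurchase, excluding PriorPurchase and Conversion): {AdSpend, EmailOpen}.
Backdoor paths from PriorPurchase to Conversion:
  P1: PriorPurchase <- AdSpend -> StoreType -> PriceTier <- Seasonality -> Conversion
  P2: PriorPurchase <- AdSpend -> StoreType -> PriceTier <- Conversion
  P3: PriorPurchase <- AdSpend -> Seasonality -> Conversion
  P4: PriorPurchase <- AdSpend -> Seasonality -> PriceTier <- Conversion
  P5: PriorPurchase <- AdSpend -> Conversion
  P6: PriorPurchase <- AdSpend -> PriceTier <- Seasonality -> Conversion
  P7: PriorPurchase <- AdSpend -> PriceTier <- Conversion
  P8: PriorPurchase <- EmailOpen -> Conversion
The empty set is not sufficient: P3 (PriorPurchase <- AdSpend -> Seasonality -> Conversion) has no collider blocking it and no conditioned non-collider, so it is open.
Try {AdSpend, EmailOpen}:
  P1: blocked at fork node AdSpend ∈ conditioning set.
  P2: blocked at fork node AdSpend ∈ conditioning set.
  P3: blocked at fork node AdSpend ∈ conditioning set.
  P4: blocked at fork node AdSpend ∈ conditioning set.
  P5: blocked at fork node AdSpend ∈ conditioning set.
  P6: blocked at fork node AdSpend ∈ conditioning set.
  P7: blocked at fork node AdSpend ∈ conditioning set.
  P8: blocked at fork node EmailOpen ∈ conditioning set.
{AdSpend, EmailOpen} contains no descendant of PriorPurchase and blocks every backdoor path.
Every element of {AdSpend, EmailOpen} is needed (dropping AdSpend leaves P3 open; dropping EmailOpen leaves P8 open), so no proper subset is valid.
Among all size-2 subsets of the eligible variables, only {AdSpend, EmailOpen} blocks every backdoor path, so it is the unique smallest valid adjustment set.

{AdSpend, EmailOpen}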